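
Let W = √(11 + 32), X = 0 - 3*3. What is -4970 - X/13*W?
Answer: -4970 + 9*√43/13 ≈ -4965.5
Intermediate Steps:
X = -9 (X = 0 - 9 = -9)
W = √43 ≈ 6.5574
-4970 - X/13*W = -4970 - (-9/13)*√43 = -4970 - (-9*1/13)*√43 = -4970 - (-9)*√43/13 = -4970 + 9*√43/13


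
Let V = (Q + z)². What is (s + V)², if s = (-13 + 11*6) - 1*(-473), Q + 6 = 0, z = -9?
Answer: 564001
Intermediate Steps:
Q = -6 (Q = -6 + 0 = -6)
s = 526 (s = (-13 + 66) + 473 = 53 + 473 = 526)
V = 225 (V = (-6 - 9)² = (-15)² = 225)
(s + V)² = (526 + 225)² = 751² = 564001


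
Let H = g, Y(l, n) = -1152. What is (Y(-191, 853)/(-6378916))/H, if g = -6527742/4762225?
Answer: -17583600/133461275281 ≈ -0.00013175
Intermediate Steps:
g = -502134/366325 (g = -6527742*1/4762225 = -502134/366325 ≈ -1.3707)
H = -502134/366325 ≈ -1.3707
(Y(-191, 853)/(-6378916))/H = (-1152/(-6378916))/(-502134/366325) = -1152*(-1/6378916)*(-366325/502134) = (288/1594729)*(-366325/502134) = -17583600/133461275281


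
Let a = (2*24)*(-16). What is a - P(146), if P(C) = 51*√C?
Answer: -768 - 51*√146 ≈ -1384.2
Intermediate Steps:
a = -768 (a = 48*(-16) = -768)
a - P(146) = -768 - 51*√146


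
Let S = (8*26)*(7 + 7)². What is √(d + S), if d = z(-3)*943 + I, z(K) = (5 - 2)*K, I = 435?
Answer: 2*√8179 ≈ 180.88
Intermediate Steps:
z(K) = 3*K
d = -8052 (d = (3*(-3))*943 + 435 = -9*943 + 435 = -8487 + 435 = -8052)
S = 40768 (S = 208*14² = 208*196 = 40768)
√(d + S) = √(-8052 + 40768) = √32716 = 2*√8179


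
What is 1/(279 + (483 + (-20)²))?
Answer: 1/1162 ≈ 0.00086058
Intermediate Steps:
1/(279 + (483 + (-20)²)) = 1/(279 + (483 + 400)) = 1/(279 + 883) = 1/1162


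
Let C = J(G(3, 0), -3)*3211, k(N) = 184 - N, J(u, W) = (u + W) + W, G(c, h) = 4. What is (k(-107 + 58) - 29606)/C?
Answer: 29373/6422 ≈ 4.5738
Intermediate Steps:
J(u, W) = u + 2*W (J(u, W) = (W + u) + W = u + 2*W)
C = -6422 (C = (4 + 2*(-3))*3211 = (4 - 6)*3211 = -2*3211 = -6422)
(k(-107 + 58) - 29606)/C = ((184 - (-107 + 58)) - 29606)/(-6422) = ((184 - 1*(-49)) - 29606)*(-1/6422) = ((184 + 49) - 29606)*(-1/6422) = (233 - 29606)*(-1/6422) = -29373*(-1/6422) = 29373/6422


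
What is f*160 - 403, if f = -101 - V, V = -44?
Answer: -9523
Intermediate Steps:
f = -57 (f = -101 - 1*(-44) = -101 + 44 = -57)
f*160 - 403 = -57*160 - 403 = -9120 - 403 = -9523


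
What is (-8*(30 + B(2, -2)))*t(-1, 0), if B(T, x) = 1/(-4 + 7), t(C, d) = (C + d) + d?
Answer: 728/3 ≈ 242.67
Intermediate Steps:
t(C, d) = C + 2*d
B(T, x) = 1/3
(-8*(30 + B(2, -2)))*t(-1, 0) = (-8*(30 + 1/3))*(-1 + 2*0) = (-8*91/3)*(-1 + 0) = -728/3*(-1) = 728/3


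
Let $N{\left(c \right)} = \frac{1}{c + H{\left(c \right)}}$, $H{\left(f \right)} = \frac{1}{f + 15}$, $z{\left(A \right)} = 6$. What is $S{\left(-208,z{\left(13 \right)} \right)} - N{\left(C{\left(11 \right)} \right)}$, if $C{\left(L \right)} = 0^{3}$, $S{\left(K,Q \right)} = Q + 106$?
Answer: $97$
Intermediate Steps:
$H{\left(f \right)} = \frac{1}{15 + f}$
$S{\left(K,Q \right)} = 106 + Q$
$C{\left(L \right)} = 0$
$N{\left(c \right)} = \frac{1}{c + \frac{1}{15 + c}}$
$S{\left(-208,z{\left(13 \right)} \right)} - N{\left(C{\left(11 \right)} \right)} = \left(106 + 6\right) - \frac{15 + 0}{1 + 0 \left(15 + 0\right)} = 112 - \frac{1}{1 + 0 \cdot 15} \cdot 15 = 112 - \frac{1}{1 + 0} \cdot 15 = 112 - 1^{-1} \cdot 15 = 112 - 1 \cdot 15 = 112 - 15 = 97$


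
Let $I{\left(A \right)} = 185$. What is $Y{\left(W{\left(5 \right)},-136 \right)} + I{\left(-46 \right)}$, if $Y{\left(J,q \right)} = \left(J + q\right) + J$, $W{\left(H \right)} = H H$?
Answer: $99$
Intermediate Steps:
$W{\left(H \right)} = H^{2}$
$Y{\left(J,q \right)} = q + 2 J$
$Y{\left(W{\left(5 \right)},-136 \right)} + I{\left(-46 \right)} = \left(-136 + 2 \cdot 5^{2}\right) + 185 = \left(-136 + 2 \cdot 25\right) + 185 = \left(-136 + 50\right) + 185 = -86 + 185 = 99$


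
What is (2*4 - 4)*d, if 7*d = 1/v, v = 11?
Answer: 4/77 ≈ 0.051948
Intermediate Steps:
d = 1/77 (d = (1/7)/11 = (1/7)*(1/11) = 1/77 ≈ 0.012987)
(2*4 - 4)*d = (2*4 - 4)*(1/77) = (8 - 4)*(1/77) = 4*(1/77) = 4/77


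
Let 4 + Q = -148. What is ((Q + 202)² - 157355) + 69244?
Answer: -85611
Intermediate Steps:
Q = -152 (Q = -4 - 148 = -152)
((Q + 202)² - 157355) + 69244 = ((-152 + 202)² - 157355) + 69244 = (50² - 157355) + 69244 = (2500 - 157355) + 69244 = -154855 + 69244 = -85611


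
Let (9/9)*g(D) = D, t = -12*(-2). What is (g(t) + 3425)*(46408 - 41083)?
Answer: 18365925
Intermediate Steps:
t = 24
g(D) = D
(g(t) + 3425)*(46408 - 41083) = (24 + 3425)*(46408 - 41083) = 3449*5325 = 18365925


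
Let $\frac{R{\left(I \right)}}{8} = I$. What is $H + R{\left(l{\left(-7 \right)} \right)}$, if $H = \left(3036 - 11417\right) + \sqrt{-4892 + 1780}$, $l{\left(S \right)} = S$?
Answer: $-8437 + 2 i \sqrt{778} \approx -8437.0 + 55.785 i$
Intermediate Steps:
$R{\left(I \right)} = 8 I$
$H = -8381 + 2 i \sqrt{778}$ ($H = -8381 + \sqrt{-3112} = -8381 + 2 i \sqrt{778} \approx -8381.0 + 55.785 i$)
$H + R{\left(l{\left(-7 \right)} \right)} = \left(-8381 + 2 i \sqrt{778}\right) + 8 \left(-7\right) = \left(-8381 + 2 i \sqrt{778}\right) - 56 = -8437 + 2 i \sqrt{778}$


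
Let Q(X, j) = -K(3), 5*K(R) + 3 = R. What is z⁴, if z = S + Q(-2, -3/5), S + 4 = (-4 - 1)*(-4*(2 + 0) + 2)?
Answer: 456976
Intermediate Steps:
K(R) = -⅗ + R/5
Q(X, j) = 0 (Q(X, j) = -(-⅗ + (⅕)*3) = -(-⅗ + ⅗) = -1*0 = 0)
S = 26 (S = -4 + (-4 - 1)*(-4*(2 + 0) + 2) = -4 - 5*(-4*2 + 2) = -4 - 5*(-8 + 2) = -4 - 5*(-6) = -4 + 30 = 26)
z = 26 (z = 26 + 0 = 26)
z⁴ = 26⁴ = 456976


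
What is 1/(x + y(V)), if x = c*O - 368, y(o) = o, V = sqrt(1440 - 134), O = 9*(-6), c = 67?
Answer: -1993/7943445 - sqrt(1306)/15886890 ≈ -0.00025317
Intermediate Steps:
O = -54
V = sqrt(1306) ≈ 36.139
x = -3986 (x = 67*(-54) - 368 = -3618 - 368 = -3986)
1/(x + y(V)) = 1/(-3986 + sqrt(1306))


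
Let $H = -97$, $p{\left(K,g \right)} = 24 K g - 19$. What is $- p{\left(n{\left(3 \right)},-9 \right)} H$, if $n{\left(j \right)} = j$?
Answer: $-64699$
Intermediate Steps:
$p{\left(K,g \right)} = -19 + 24 K g$ ($p{\left(K,g \right)} = 24 K g - 19 = -19 + 24 K g$)
$- p{\left(n{\left(3 \right)},-9 \right)} H = - (-19 + 24 \cdot 3 \left(-9\right)) \left(-97\right) = - (-19 - 648) \left(-97\right) = \left(-1\right) \left(-667\right) \left(-97\right) = 667 \left(-97\right) = -64699$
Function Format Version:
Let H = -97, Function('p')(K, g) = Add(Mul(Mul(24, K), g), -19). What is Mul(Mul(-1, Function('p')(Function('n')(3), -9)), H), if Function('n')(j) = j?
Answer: -64699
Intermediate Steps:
Function('p')(K, g) = Add(-19, Mul(24, K, g)) (Function('p')(K, g) = Add(Mul(24, K, g), -19) = Add(-19, Mul(24, K, g)))
Mul(Mul(-1, Function('p')(Function('n')(3), -9)), H) = Mul(Mul(-1, Add(-19, Mul(24, 3, -9))), -97) = Mul(Mul(-1, Add(-19, -648)), -97) = Mul(Mul(-1, -667), -97) = Mul(667, -97) = -64699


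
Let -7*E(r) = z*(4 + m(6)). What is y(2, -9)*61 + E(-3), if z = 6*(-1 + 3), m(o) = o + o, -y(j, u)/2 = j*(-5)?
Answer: 8348/7 ≈ 1192.6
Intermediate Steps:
y(j, u) = 10*j (y(j, u) = -2*j*(-5) = -(-10)*j = 10*j)
m(o) = 2*o
z = 12 (z = 6*2 = 12)
E(r) = -192/7 (E(r) = -12*(4 + 2*6)/7 = -12*(4 + 12)/7 = -12*16/7 = -⅐*192 = -192/7)
y(2, -9)*61 + E(-3) = (10*2)*61 - 192/7 = 20*61 - 192/7 = 1220 - 192/7 = 8348/7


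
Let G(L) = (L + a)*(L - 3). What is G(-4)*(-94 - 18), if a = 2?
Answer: -1568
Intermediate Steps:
G(L) = (-3 + L)*(2 + L) (G(L) = (L + 2)*(L - 3) = (2 + L)*(-3 + L) = (-3 + L)*(2 + L))
G(-4)*(-94 - 18) = (-6 + (-4)² - 1*(-4))*(-94 - 18) = (-6 + 16 + 4)*(-112) = 14*(-112) = -1568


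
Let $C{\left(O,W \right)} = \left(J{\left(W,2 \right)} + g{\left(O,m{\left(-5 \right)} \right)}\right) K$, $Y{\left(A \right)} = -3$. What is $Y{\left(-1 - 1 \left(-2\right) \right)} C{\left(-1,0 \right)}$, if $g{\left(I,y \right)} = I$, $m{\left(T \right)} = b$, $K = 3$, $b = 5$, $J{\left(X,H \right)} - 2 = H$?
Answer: $-27$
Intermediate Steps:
$J{\left(X,H \right)} = 2 + H$
$m{\left(T \right)} = 5$
$C{\left(O,W \right)} = 12 + 3 O$ ($C{\left(O,W \right)} = \left(\left(2 + 2\right) + O\right) 3 = \left(4 + O\right) 3 = 12 + 3 O$)
$Y{\left(-1 - 1 \left(-2\right) \right)} C{\left(-1,0 \right)} = - 3 \left(12 + 3 \left(-1\right)\right) = - 3 \left(12 - 3\right) = \left(-3\right) 9 = -27$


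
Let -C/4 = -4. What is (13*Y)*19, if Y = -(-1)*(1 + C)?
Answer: 4199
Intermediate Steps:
C = 16 (C = -4*(-4) = 16)
Y = 17 (Y = -(-1)*(1 + 16) = -(-1)*17 = -1*(-17) = 17)
(13*Y)*19 = (13*17)*19 = 221*19 = 4199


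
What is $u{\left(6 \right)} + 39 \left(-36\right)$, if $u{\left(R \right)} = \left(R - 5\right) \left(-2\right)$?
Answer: $-1406$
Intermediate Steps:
$u{\left(R \right)} = 10 - 2 R$ ($u{\left(R \right)} = \left(-5 + R\right) \left(-2\right) = 10 - 2 R$)
$u{\left(6 \right)} + 39 \left(-36\right) = \left(10 - 12\right) + 39 \left(-36\right) = \left(10 - 12\right) - 1404 = -2 - 1404 = -1406$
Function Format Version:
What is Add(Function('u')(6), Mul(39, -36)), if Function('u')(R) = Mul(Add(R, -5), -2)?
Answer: -1406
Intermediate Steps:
Function('u')(R) = Add(10, Mul(-2, R)) (Function('u')(R) = Mul(Add(-5, R), -2) = Add(10, Mul(-2, R)))
Add(Function('u')(6), Mul(39, -36)) = Add(Add(10, Mul(-2, 6)), Mul(39, -36)) = Add(Add(10, -12), -1404) = Add(-2, -1404) = -1406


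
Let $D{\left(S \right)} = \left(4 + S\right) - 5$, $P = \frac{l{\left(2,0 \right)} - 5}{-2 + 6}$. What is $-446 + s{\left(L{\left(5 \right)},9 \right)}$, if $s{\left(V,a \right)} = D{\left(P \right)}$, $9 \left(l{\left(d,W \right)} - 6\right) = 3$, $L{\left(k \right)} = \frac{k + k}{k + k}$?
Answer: $- \frac{1340}{3} \approx -446.67$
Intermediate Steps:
$L{\left(k \right)} = 1$ ($L{\left(k \right)} = \frac{2 k}{2 k} = 2 k \frac{1}{2 k} = 1$)
$l{\left(d,W \right)} = \frac{19}{3}$ ($l{\left(d,W \right)} = 6 + \frac{1}{9} \cdot 3 = 6 + \frac{1}{3} = \frac{19}{3}$)
$P = \frac{1}{3}$ ($P = \frac{\frac{19}{3} - 5}{-2 + 6} = \frac{4}{3 \cdot 4} = \frac{4}{3} \cdot \frac{1}{4} = \frac{1}{3} \approx 0.33333$)
$D{\left(S \right)} = -1 + S$
$s{\left(V,a \right)} = - \frac{2}{3}$ ($s{\left(V,a \right)} = -1 + \frac{1}{3} = - \frac{2}{3}$)
$-446 + s{\left(L{\left(5 \right)},9 \right)} = -446 - \frac{2}{3} = - \frac{1340}{3}$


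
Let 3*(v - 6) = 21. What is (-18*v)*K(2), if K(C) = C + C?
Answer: -936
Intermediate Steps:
v = 13 (v = 6 + (⅓)*21 = 6 + 7 = 13)
K(C) = 2*C
(-18*v)*K(2) = (-18*13)*(2*2) = -234*4 = -936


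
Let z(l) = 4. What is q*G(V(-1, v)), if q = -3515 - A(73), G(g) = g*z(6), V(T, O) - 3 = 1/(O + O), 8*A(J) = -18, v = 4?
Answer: -351275/8 ≈ -43909.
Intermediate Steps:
A(J) = -9/4 (A(J) = (⅛)*(-18) = -9/4)
V(T, O) = 3 + 1/(2*O) (V(T, O) = 3 + 1/(O + O) = 3 + 1/(2*O))
G(g) = 4*g (G(g) = g*4 = 4*g)
q = -14051/4 (q = -3515 - 1*(-9/4) = -3515 + 9/4 = -14051/4 ≈ -3512.8)
q*G(V(-1, v)) = -14051*(3 + (½)/4) = -14051*(3 + (½)*(¼)) = -14051*(3 + ⅛) = -14051*25/8 = -14051/4*25/2 = -351275/8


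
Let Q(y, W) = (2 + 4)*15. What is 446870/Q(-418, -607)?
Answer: 44687/9 ≈ 4965.2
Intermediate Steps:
Q(y, W) = 90 (Q(y, W) = 6*15 = 90)
446870/Q(-418, -607) = 446870/90 = 446870*(1/90) = 44687/9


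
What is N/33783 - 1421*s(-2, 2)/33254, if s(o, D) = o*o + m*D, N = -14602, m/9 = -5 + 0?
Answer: 1821455195/561709941 ≈ 3.2427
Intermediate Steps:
m = -45 (m = 9*(-5 + 0) = 9*(-5) = -45)
s(o, D) = o² - 45*D (s(o, D) = o*o - 45*D = o² - 45*D)
N/33783 - 1421*s(-2, 2)/33254 = -14602/33783 - 1421*((-2)² - 45*2)/33254 = -14602*1/33783 - 1421*(4 - 90)*(1/33254) = -14602/33783 - 1421*(-86)*(1/33254) = -14602/33783 + 122206*(1/33254) = -14602/33783 + 61103/16627 = 1821455195/561709941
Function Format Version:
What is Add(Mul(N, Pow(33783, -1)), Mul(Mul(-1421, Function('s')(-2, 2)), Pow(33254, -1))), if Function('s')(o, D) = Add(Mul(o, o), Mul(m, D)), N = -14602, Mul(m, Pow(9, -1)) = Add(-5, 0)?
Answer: Rational(1821455195, 561709941) ≈ 3.2427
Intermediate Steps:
m = -45 (m = Mul(9, Add(-5, 0)) = Mul(9, -5) = -45)
Function('s')(o, D) = Add(Pow(o, 2), Mul(-45, D)) (Function('s')(o, D) = Add(Mul(o, o), Mul(-45, D)) = Add(Pow(o, 2), Mul(-45, D)))
Add(Mul(N, Pow(33783, -1)), Mul(Mul(-1421, Function('s')(-2, 2)), Pow(33254, -1))) = Add(Mul(-14602, Pow(33783, -1)), Mul(Mul(-1421, Add(Pow(-2, 2), Mul(-45, 2))), Pow(33254, -1))) = Add(Mul(-14602, Rational(1, 33783)), Mul(Mul(-1421, Add(4, -90)), Rational(1, 33254))) = Add(Rational(-14602, 33783), Mul(Mul(-1421, -86), Rational(1, 33254))) = Add(Rational(-14602, 33783), Mul(122206, Rational(1, 33254))) = Add(Rational(-14602, 33783), Rational(61103, 16627)) = Rational(1821455195, 561709941)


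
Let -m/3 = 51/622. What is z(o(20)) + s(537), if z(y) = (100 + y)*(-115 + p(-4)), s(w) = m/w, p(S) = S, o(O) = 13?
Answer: -1497162137/111338 ≈ -13447.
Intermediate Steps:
m = -153/622 ≈ -0.24598
s(w) = -153/(622*w)
z(y) = -11900 - 119*y (z(y) = (100 + y)*(-115 - 4) = (100 + y)*(-119) = -11900 - 119*y)
z(o(20)) + s(537) = (-11900 - 119*13) - 153/622/537 = (-11900 - 1547) - 153/622*1/537 = -13447 - 51/111338 = -1497162137/111338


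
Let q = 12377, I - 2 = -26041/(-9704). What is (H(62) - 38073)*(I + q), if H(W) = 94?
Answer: -4563247377003/9704 ≈ -4.7024e+8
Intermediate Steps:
I = 45449/9704 (I = 2 - 26041/(-9704) = 2 - 26041*(-1/9704) = 2 + 26041/9704 = 45449/9704 ≈ 4.6835)
(H(62) - 38073)*(I + q) = (94 - 38073)*(45449/9704 + 12377) = -37979*120151857/9704 = -4563247377003/9704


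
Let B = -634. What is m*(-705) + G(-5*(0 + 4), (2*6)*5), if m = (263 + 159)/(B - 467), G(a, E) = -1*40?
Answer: 84490/367 ≈ 230.22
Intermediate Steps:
G(a, E) = -40
m = -422/1101 (m = (263 + 159)/(-634 - 467) = 422/(-1101) = 422*(-1/1101) = -422/1101 ≈ -0.38329)
m*(-705) + G(-5*(0 + 4), (2*6)*5) = -422/1101*(-705) - 40 = 99170/367 - 40 = 84490/367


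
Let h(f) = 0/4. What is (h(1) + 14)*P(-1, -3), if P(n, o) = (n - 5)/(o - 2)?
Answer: 84/5 ≈ 16.800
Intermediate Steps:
h(f) = 0 (h(f) = 0*(1/4) = 0)
P(n, o) = (-5 + n)/(-2 + o)
(h(1) + 14)*P(-1, -3) = (0 + 14)*((-5 - 1)/(-2 - 3)) = 14*(-6/(-5)) = 14*(-1/5*(-6)) = 14*(6/5) = 84/5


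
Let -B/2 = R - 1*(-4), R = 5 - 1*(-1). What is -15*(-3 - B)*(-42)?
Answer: 10710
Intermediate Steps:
R = 6 (R = 5 + 1 = 6)
B = -20 (B = -2*(6 - 1*(-4)) = -2*(6 + 4) = -2*10 = -20)
-15*(-3 - B)*(-42) = -15*(-3 - 1*(-20))*(-42) = -15*(-3 + 20)*(-42) = -15*17*(-42) = -255*(-42) = 10710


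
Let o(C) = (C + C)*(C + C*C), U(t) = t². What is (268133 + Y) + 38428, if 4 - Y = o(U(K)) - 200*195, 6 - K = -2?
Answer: -186915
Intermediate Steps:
K = 8 (K = 6 - 1*(-2) = 6 + 2 = 8)
o(C) = 2*C*(C + C²) (o(C) = (2*C)*(C + C²) = 2*C*(C + C²))
Y = -493476 (Y = 4 - (2*(8²)²*(1 + 8²) - 200*195) = 4 - (2*64²*(1 + 64) - 39000) = 4 - (2*4096*65 - 39000) = 4 - (532480 - 39000) = 4 - 1*493480 = 4 - 493480 = -493476)
(268133 + Y) + 38428 = (268133 - 493476) + 38428 = -225343 + 38428 = -186915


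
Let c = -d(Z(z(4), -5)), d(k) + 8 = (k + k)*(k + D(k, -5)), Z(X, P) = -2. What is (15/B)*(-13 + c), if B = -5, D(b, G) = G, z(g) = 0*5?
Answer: 99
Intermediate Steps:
z(g) = 0
d(k) = -8 + 2*k*(-5 + k) (d(k) = -8 + (k + k)*(k - 5) = -8 + (2*k)*(-5 + k) = -8 + 2*k*(-5 + k))
c = -20 (c = -(-8 - 10*(-2) + 2*(-2)²) = -(-8 + 20 + 2*4) = -(-8 + 20 + 8) = -1*20 = -20)
(15/B)*(-13 + c) = (15/(-5))*(-13 - 20) = (15*(-⅕))*(-33) = -3*(-33) = 99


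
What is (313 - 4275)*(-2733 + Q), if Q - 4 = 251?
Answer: 9817836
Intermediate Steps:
Q = 255 (Q = 4 + 251 = 255)
(313 - 4275)*(-2733 + Q) = (313 - 4275)*(-2733 + 255) = -3962*(-2478) = 9817836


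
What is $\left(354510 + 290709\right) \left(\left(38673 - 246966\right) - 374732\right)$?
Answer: $-376178807475$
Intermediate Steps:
$\left(354510 + 290709\right) \left(\left(38673 - 246966\right) - 374732\right) = 645219 \left(\left(38673 - 246966\right) - 374732\right) = 645219 \left(-208293 - 374732\right) = 645219 \left(-583025\right) = -376178807475$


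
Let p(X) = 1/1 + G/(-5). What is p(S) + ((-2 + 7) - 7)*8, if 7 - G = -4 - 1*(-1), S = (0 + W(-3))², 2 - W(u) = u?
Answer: -17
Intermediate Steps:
W(u) = 2 - u
S = 25 (S = (0 + (2 - 1*(-3)))² = (0 + (2 + 3))² = (0 + 5)² = 5² = 25)
G = 10 (G = 7 - (-4 - 1*(-1)) = 7 - (-4 + 1) = 7 - 1*(-3) = 7 + 3 = 10)
p(X) = -1 (p(X) = 1/1 + 10/(-5) = 1*1 + 10*(-⅕) = 1 - 2 = -1)
p(S) + ((-2 + 7) - 7)*8 = -1 + ((-2 + 7) - 7)*8 = -1 + (5 - 7)*8 = -1 - 2*8 = -1 - 16 = -17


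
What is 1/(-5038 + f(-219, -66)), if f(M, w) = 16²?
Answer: -1/4782 ≈ -0.00020912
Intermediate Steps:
f(M, w) = 256
1/(-5038 + f(-219, -66)) = 1/(-5038 + 256) = 1/(-4782) = -1/4782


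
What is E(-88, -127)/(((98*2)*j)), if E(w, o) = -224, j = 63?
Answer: -8/441 ≈ -0.018141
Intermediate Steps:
E(-88, -127)/(((98*2)*j)) = -224/((98*2)*63) = -224/(196*63) = -224/12348 = -224*1/12348 = -8/441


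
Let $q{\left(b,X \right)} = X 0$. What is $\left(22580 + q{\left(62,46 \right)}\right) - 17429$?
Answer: $5151$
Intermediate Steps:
$q{\left(b,X \right)} = 0$
$\left(22580 + q{\left(62,46 \right)}\right) - 17429 = \left(22580 + 0\right) - 17429 = 22580 - 17429 = 5151$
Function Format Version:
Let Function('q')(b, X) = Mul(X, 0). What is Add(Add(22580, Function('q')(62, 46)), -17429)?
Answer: 5151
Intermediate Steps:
Function('q')(b, X) = 0
Add(Add(22580, Function('q')(62, 46)), -17429) = Add(Add(22580, 0), -17429) = Add(22580, -17429) = 5151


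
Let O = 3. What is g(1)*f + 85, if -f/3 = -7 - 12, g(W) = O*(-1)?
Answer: -86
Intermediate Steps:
g(W) = -3 (g(W) = 3*(-1) = -3)
f = 57 (f = -3*(-7 - 12) = -3*(-19) = 57)
g(1)*f + 85 = -3*57 + 85 = -171 + 85 = -86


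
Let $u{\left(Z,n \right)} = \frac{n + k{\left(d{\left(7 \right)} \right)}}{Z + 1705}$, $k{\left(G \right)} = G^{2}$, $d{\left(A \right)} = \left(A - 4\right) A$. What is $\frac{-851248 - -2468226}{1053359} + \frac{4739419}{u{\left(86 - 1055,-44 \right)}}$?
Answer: $\frac{3674340550538122}{418183523} \approx 8.7864 \cdot 10^{6}$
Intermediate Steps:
$d{\left(A \right)} = A \left(-4 + A\right)$ ($d{\left(A \right)} = \left(-4 + A\right) A = A \left(-4 + A\right)$)
$u{\left(Z,n \right)} = \frac{441 + n}{1705 + Z}$ ($u{\left(Z,n \right)} = \frac{n + \left(7 \left(-4 + 7\right)\right)^{2}}{Z + 1705} = \frac{n + \left(7 \cdot 3\right)^{2}}{1705 + Z} = \frac{n + 21^{2}}{1705 + Z} = \frac{n + 441}{1705 + Z} = \frac{441 + n}{1705 + Z}$)
$\frac{-851248 - -2468226}{1053359} + \frac{4739419}{u{\left(86 - 1055,-44 \right)}} = \frac{-851248 - -2468226}{1053359} + \frac{4739419}{\frac{1}{1705 + \left(86 - 1055\right)} \left(441 - 44\right)} = \left(-851248 + 2468226\right) \frac{1}{1053359} + \frac{4739419}{\frac{1}{1705 + \left(86 - 1055\right)} 397} = 1616978 \cdot \frac{1}{1053359} + \frac{4739419}{\frac{1}{1705 - 969} \cdot 397} = \frac{1616978}{1053359} + \frac{4739419}{\frac{1}{736} \cdot 397} = \frac{1616978}{1053359} + \frac{4739419}{\frac{397}{736}} = \frac{1616978}{1053359} + 4739419 \cdot \frac{736}{397} = \frac{1616978}{1053359} + \frac{3488212384}{397} = \frac{3674340550538122}{418183523}$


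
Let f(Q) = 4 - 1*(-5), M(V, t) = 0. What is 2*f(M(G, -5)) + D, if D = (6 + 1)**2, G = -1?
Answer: 67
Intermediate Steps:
f(Q) = 9 (f(Q) = 4 + 5 = 9)
D = 49 (D = 7**2 = 49)
2*f(M(G, -5)) + D = 2*9 + 49 = 18 + 49 = 67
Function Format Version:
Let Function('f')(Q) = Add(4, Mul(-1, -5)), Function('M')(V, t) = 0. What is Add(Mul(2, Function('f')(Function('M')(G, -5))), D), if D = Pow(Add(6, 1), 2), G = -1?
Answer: 67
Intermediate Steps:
Function('f')(Q) = 9 (Function('f')(Q) = Add(4, 5) = 9)
D = 49 (D = Pow(7, 2) = 49)
Add(Mul(2, Function('f')(Function('M')(G, -5))), D) = Add(Mul(2, 9), 49) = Add(18, 49) = 67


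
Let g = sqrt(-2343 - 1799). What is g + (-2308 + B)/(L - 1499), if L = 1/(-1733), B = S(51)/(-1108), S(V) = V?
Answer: 4431826895/2878326944 + I*sqrt(4142) ≈ 1.5397 + 64.358*I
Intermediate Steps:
g = I*sqrt(4142) (g = sqrt(-4142) = I*sqrt(4142) ≈ 64.358*I)
B = -51/1108 (B = 51/(-1108) = 51*(-1/1108) = -51/1108 ≈ -0.046029)
L = -1/1733 ≈ -0.00057703
g + (-2308 + B)/(L - 1499) = I*sqrt(4142) + (-2308 - 51/1108)/(-1/1733 - 1499) = I*sqrt(4142) - 2557315/(1108*(-2597768/1733)) = I*sqrt(4142) - 2557315/1108*(-1733/2597768) = I*sqrt(4142) + 4431826895/2878326944 = 4431826895/2878326944 + I*sqrt(4142)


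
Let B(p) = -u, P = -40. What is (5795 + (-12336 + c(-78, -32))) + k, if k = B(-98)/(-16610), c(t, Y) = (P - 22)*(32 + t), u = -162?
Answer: -30637226/8305 ≈ -3689.0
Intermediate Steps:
c(t, Y) = -1984 - 62*t (c(t, Y) = (-40 - 22)*(32 + t) = -62*(32 + t) = -1984 - 62*t)
B(p) = 162 (B(p) = -1*(-162) = 162)
k = -81/8305 (k = 162/(-16610) = 162*(-1/16610) = -81/8305 ≈ -0.0097532)
(5795 + (-12336 + c(-78, -32))) + k = (5795 + (-12336 + (-1984 - 62*(-78)))) - 81/8305 = (5795 + (-12336 + (-1984 + 4836))) - 81/8305 = (5795 + (-12336 + 2852)) - 81/8305 = (5795 - 9484) - 81/8305 = -3689 - 81/8305 = -30637226/8305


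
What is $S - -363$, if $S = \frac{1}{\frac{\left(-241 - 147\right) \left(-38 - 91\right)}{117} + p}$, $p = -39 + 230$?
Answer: $\frac{8760318}{24133} \approx 363.0$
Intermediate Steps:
$p = 191$
$S = \frac{39}{24133}$ ($S = \frac{1}{\frac{\left(-241 - 147\right) \left(-38 - 91\right)}{117} + 191} = \frac{1}{\left(-388\right) \left(-129\right) \frac{1}{117} + 191} = \frac{1}{50052 \cdot \frac{1}{117} + 191} = \frac{1}{\frac{16684}{39} + 191} = \frac{1}{\frac{24133}{39}} = \frac{39}{24133} \approx 0.001616$)
$S - -363 = \frac{39}{24133} - -363 = \frac{39}{24133} + 363 = \frac{8760318}{24133}$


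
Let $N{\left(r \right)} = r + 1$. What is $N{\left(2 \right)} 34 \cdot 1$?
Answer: $102$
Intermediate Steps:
$N{\left(r \right)} = 1 + r$
$N{\left(2 \right)} 34 \cdot 1 = \left(1 + 2\right) 34 \cdot 1 = 3 \cdot 34 \cdot 1 = 102 \cdot 1 = 102$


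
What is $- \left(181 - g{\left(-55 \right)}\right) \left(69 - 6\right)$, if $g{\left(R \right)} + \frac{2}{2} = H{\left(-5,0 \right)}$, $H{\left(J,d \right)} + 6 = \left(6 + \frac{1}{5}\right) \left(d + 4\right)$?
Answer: $- \frac{51408}{5} \approx -10282.0$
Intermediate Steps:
$H{\left(J,d \right)} = \frac{94}{5} + \frac{31 d}{5}$ ($H{\left(J,d \right)} = -6 + \left(6 + \frac{1}{5}\right) \left(d + 4\right) = -6 + \left(6 + \frac{1}{5}\right) \left(4 + d\right) = -6 + \frac{31 \left(4 + d\right)}{5} = -6 + \left(\frac{124}{5} + \frac{31 d}{5}\right) = \frac{94}{5} + \frac{31 d}{5}$)
$g{\left(R \right)} = \frac{89}{5}$ ($g{\left(R \right)} = -1 + \left(\frac{94}{5} + \frac{31}{5} \cdot 0\right) = -1 + \left(\frac{94}{5} + 0\right) = -1 + \frac{94}{5} = \frac{89}{5}$)
$- \left(181 - g{\left(-55 \right)}\right) \left(69 - 6\right) = - \left(181 - \frac{89}{5}\right) \left(69 - 6\right) = - \frac{816 \cdot 63}{5} = \left(-1\right) \frac{51408}{5} = - \frac{51408}{5}$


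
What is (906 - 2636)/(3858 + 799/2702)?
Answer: -934892/2085023 ≈ -0.44838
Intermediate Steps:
(906 - 2636)/(3858 + 799/2702) = -1730/(3858 + 799*(1/2702)) = -1730/(3858 + 799/2702) = -1730/10425115/2702 = -1730*2702/10425115 = -934892/2085023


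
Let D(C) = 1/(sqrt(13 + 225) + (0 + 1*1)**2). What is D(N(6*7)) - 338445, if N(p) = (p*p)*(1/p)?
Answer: -80211466/237 + sqrt(238)/237 ≈ -3.3845e+5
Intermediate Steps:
N(p) = p (N(p) = p**2/p = p)
D(C) = 1/(1 + sqrt(238)) (D(C) = 1/(sqrt(238) + (0 + 1)**2) = 1/(sqrt(238) + 1**2) = 1/(sqrt(238) + 1) = 1/(1 + sqrt(238)))
D(N(6*7)) - 338445 = (-1/237 + sqrt(238)/237) - 338445 = -80211466/237 + sqrt(238)/237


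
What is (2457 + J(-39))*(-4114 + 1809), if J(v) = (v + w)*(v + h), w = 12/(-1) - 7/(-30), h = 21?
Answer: -7769694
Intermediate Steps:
w = -353/30 (w = 12*(-1) - 7*(-1/30) = -12 + 7/30 = -353/30 ≈ -11.767)
J(v) = (21 + v)*(-353/30 + v) (J(v) = (v - 353/30)*(v + 21) = (-353/30 + v)*(21 + v) = (21 + v)*(-353/30 + v))
(2457 + J(-39))*(-4114 + 1809) = (2457 + (-2471/10 + (-39)² + (277/30)*(-39)))*(-4114 + 1809) = (2457 + (-2471/10 + 1521 - 3601/10))*(-2305) = (2457 + 4569/5)*(-2305) = (16854/5)*(-2305) = -7769694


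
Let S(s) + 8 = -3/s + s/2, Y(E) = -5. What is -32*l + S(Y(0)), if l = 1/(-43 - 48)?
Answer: -8689/910 ≈ -9.5484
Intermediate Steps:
S(s) = -8 + s/2 - 3/s (S(s) = -8 + (-3/s + s/2) = -8 + (s/2 - 3/s) = -8 + s/2 - 3/s)
l = -1/91 (l = 1/(-91) = -1/91 ≈ -0.010989)
-32*l + S(Y(0)) = -32*(-1/91) + (-8 + (½)*(-5) - 3/(-5)) = 32/91 + (-8 - 5/2 - 3*(-⅕)) = 32/91 + (-8 - 5/2 + ⅗) = 32/91 - 99/10 = -8689/910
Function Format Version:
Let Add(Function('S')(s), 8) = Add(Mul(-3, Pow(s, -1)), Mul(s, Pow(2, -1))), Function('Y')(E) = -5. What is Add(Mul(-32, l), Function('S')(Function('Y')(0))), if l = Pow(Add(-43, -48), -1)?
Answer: Rational(-8689, 910) ≈ -9.5484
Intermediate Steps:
Function('S')(s) = Add(-8, Mul(Rational(1, 2), s), Mul(-3, Pow(s, -1))) (Function('S')(s) = Add(-8, Add(Mul(-3, Pow(s, -1)), Mul(s, Pow(2, -1)))) = Add(-8, Add(Mul(-3, Pow(s, -1)), Mul(s, Rational(1, 2)))) = Add(-8, Add(Mul(-3, Pow(s, -1)), Mul(Rational(1, 2), s))) = Add(-8, Add(Mul(Rational(1, 2), s), Mul(-3, Pow(s, -1)))) = Add(-8, Mul(Rational(1, 2), s), Mul(-3, Pow(s, -1))))
l = Rational(-1, 91) (l = Pow(-91, -1) = Rational(-1, 91) ≈ -0.010989)
Add(Mul(-32, l), Function('S')(Function('Y')(0))) = Add(Mul(-32, Rational(-1, 91)), Add(-8, Mul(Rational(1, 2), -5), Mul(-3, Pow(-5, -1)))) = Add(Rational(32, 91), Add(-8, Rational(-5, 2), Mul(-3, Rational(-1, 5)))) = Add(Rational(32, 91), Add(-8, Rational(-5, 2), Rational(3, 5))) = Add(Rational(32, 91), Rational(-99, 10)) = Rational(-8689, 910)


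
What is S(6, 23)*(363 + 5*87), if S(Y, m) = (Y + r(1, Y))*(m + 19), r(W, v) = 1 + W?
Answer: 268128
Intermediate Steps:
S(Y, m) = (2 + Y)*(19 + m) (S(Y, m) = (Y + (1 + 1))*(m + 19) = (Y + 2)*(19 + m) = (2 + Y)*(19 + m))
S(6, 23)*(363 + 5*87) = (38 + 2*23 + 19*6 + 6*23)*(363 + 5*87) = (38 + 46 + 114 + 138)*(363 + 435) = 336*798 = 268128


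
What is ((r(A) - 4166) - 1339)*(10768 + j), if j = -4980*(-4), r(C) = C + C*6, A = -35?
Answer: -176456000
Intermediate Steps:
r(C) = 7*C (r(C) = C + 6*C = 7*C)
j = 19920
((r(A) - 4166) - 1339)*(10768 + j) = ((7*(-35) - 4166) - 1339)*(10768 + 19920) = ((-245 - 4166) - 1339)*30688 = (-4411 - 1339)*30688 = -5750*30688 = -176456000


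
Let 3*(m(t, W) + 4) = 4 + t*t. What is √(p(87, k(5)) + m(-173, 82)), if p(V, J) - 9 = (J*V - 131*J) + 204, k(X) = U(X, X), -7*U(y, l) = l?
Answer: 2*√1126545/21 ≈ 101.08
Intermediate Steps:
U(y, l) = -l/7
k(X) = -X/7
p(V, J) = 213 - 131*J + J*V (p(V, J) = 9 + ((J*V - 131*J) + 204) = 9 + ((-131*J + J*V) + 204) = 9 + (204 - 131*J + J*V) = 213 - 131*J + J*V)
m(t, W) = -8/3 + t²/3 (m(t, W) = -4 + (4 + t*t)/3 = -4 + (4 + t²)/3 = -4 + (4/3 + t²/3) = -8/3 + t²/3)
√(p(87, k(5)) + m(-173, 82)) = √((213 - (-131)*5/7 - ⅐*5*87) + (-8/3 + (⅓)*(-173)²)) = √((213 - 131*(-5/7) - 5/7*87) + (-8/3 + (⅓)*29929)) = √((213 + 655/7 - 435/7) + (-8/3 + 29929/3)) = √(1711/7 + 29921/3) = √(214580/21) = 2*√1126545/21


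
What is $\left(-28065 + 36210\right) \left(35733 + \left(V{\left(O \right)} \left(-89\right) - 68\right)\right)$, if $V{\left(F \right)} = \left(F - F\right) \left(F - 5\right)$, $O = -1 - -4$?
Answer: $290491425$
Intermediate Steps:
$O = 3$ ($O = -1 + 4 = 3$)
$V{\left(F \right)} = 0$ ($V{\left(F \right)} = 0 \left(-5 + F\right) = 0$)
$\left(-28065 + 36210\right) \left(35733 + \left(V{\left(O \right)} \left(-89\right) - 68\right)\right) = \left(-28065 + 36210\right) \left(35733 + \left(0 \left(-89\right) - 68\right)\right) = 8145 \left(35733 + \left(0 - 68\right)\right) = 8145 \left(35733 - 68\right) = 8145 \cdot 35665 = 290491425$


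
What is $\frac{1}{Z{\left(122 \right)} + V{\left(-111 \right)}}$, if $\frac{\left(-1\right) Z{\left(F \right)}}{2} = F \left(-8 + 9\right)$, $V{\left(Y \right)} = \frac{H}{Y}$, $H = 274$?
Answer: $- \frac{111}{27358} \approx -0.0040573$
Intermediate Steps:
$V{\left(Y \right)} = \frac{274}{Y}$
$Z{\left(F \right)} = - 2 F$ ($Z{\left(F \right)} = - 2 F \left(-8 + 9\right) = - 2 F 1 = - 2 F$)
$\frac{1}{Z{\left(122 \right)} + V{\left(-111 \right)}} = \frac{1}{\left(-2\right) 122 + \frac{274}{-111}} = \frac{1}{-244 + 274 \left(- \frac{1}{111}\right)} = \frac{1}{-244 - \frac{274}{111}} = \frac{1}{- \frac{27358}{111}} = - \frac{111}{27358}$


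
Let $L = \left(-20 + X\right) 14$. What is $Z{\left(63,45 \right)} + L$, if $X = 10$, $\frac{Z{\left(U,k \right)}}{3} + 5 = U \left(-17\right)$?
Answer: $-3368$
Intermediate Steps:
$Z{\left(U,k \right)} = -15 - 51 U$ ($Z{\left(U,k \right)} = -15 + 3 U \left(-17\right) = -15 + 3 \left(- 17 U\right) = -15 - 51 U$)
$L = -140$ ($L = \left(-20 + 10\right) 14 = \left(-10\right) 14 = -140$)
$Z{\left(63,45 \right)} + L = \left(-15 - 3213\right) - 140 = -3228 - 140 = -3368$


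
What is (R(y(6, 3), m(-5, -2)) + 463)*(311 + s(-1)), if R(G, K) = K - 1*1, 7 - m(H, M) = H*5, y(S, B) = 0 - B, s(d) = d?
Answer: 153140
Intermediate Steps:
y(S, B) = -B
m(H, M) = 7 - 5*H (m(H, M) = 7 - H*5 = 7 - 5*H)
R(G, K) = -1 + K (R(G, K) = K - 1 = -1 + K)
(R(y(6, 3), m(-5, -2)) + 463)*(311 + s(-1)) = ((-1 + (7 - 5*(-5))) + 463)*(311 - 1) = ((-1 + (7 + 25)) + 463)*310 = ((-1 + 32) + 463)*310 = (31 + 463)*310 = 494*310 = 153140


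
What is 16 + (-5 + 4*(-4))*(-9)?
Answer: 205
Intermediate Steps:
16 + (-5 + 4*(-4))*(-9) = 16 + (-5 - 16)*(-9) = 16 - 21*(-9) = 16 + 189 = 205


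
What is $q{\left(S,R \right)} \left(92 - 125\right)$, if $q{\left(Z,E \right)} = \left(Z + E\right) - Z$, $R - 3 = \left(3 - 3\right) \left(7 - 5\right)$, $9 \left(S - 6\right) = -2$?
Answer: $-99$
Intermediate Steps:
$S = \frac{52}{9}$ ($S = 6 + \frac{1}{9} \left(-2\right) = 6 - \frac{2}{9} = \frac{52}{9} \approx 5.7778$)
$R = 3$ ($R = 3 + \left(3 - 3\right) \left(7 - 5\right) = 3 + 0 \cdot 2 = 3 + 0 = 3$)
$q{\left(Z,E \right)} = E$ ($q{\left(Z,E \right)} = \left(E + Z\right) - Z = E$)
$q{\left(S,R \right)} \left(92 - 125\right) = 3 \left(92 - 125\right) = 3 \left(-33\right) = -99$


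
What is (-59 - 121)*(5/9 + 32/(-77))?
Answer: -1940/77 ≈ -25.195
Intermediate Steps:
(-59 - 121)*(5/9 + 32/(-77)) = -180*(5*(⅑) + 32*(-1/77)) = -180*(5/9 - 32/77) = -180*97/693 = -1940/77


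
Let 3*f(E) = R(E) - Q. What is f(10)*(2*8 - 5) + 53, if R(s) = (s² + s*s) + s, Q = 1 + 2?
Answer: 812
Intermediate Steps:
Q = 3
R(s) = s + 2*s² (R(s) = (s² + s²) + s = 2*s² + s = s + 2*s²)
f(E) = -1 + E*(1 + 2*E)/3 (f(E) = (E*(1 + 2*E) - 1*3)/3 = (E*(1 + 2*E) - 3)/3 = (-3 + E*(1 + 2*E))/3 = -1 + E*(1 + 2*E)/3)
f(10)*(2*8 - 5) + 53 = (-1 + (⅓)*10*(1 + 2*10))*(2*8 - 5) + 53 = (-1 + (⅓)*10*(1 + 20))*(16 - 5) + 53 = (-1 + (⅓)*10*21)*11 + 53 = (-1 + 70)*11 + 53 = 69*11 + 53 = 759 + 53 = 812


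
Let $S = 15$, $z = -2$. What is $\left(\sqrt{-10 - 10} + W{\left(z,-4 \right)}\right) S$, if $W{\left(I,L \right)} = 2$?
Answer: $30 + 30 i \sqrt{5} \approx 30.0 + 67.082 i$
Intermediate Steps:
$\left(\sqrt{-10 - 10} + W{\left(z,-4 \right)}\right) S = \left(\sqrt{-10 - 10} + 2\right) 15 = \left(\sqrt{-20} + 2\right) 15 = \left(2 i \sqrt{5} + 2\right) 15 = \left(2 + 2 i \sqrt{5}\right) 15 = 30 + 30 i \sqrt{5}$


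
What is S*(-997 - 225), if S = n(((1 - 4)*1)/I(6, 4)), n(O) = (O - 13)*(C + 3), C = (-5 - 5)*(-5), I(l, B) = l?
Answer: 874341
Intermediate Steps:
C = 50 (C = -10*(-5) = 50)
n(O) = -689 + 53*O (n(O) = (O - 13)*(50 + 3) = (-13 + O)*53 = -689 + 53*O)
S = -1431/2 (S = -689 + 53*(((1 - 4)*1)/6) = -689 + 53*(-3*1*(⅙)) = -689 + 53*(-3*⅙) = -689 + 53*(-½) = -689 - 53/2 = -1431/2 ≈ -715.50)
S*(-997 - 225) = -1431*(-997 - 225)/2 = -1431/2*(-1222) = 874341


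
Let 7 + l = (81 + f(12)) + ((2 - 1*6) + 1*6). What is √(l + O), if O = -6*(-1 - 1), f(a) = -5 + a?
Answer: √95 ≈ 9.7468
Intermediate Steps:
l = 83 (l = -7 + ((81 + (-5 + 12)) + ((2 - 1*6) + 1*6)) = -7 + ((81 + 7) + ((2 - 6) + 6)) = -7 + (88 + (-4 + 6)) = -7 + (88 + 2) = -7 + 90 = 83)
O = 12 (O = -6*(-2) = 12)
√(l + O) = √(83 + 12) = √95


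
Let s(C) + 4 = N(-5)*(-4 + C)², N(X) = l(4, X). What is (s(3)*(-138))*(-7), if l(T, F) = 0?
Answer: -3864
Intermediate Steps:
N(X) = 0
s(C) = -4 (s(C) = -4 + 0*(-4 + C)² = -4 + 0 = -4)
(s(3)*(-138))*(-7) = -4*(-138)*(-7) = 552*(-7) = -3864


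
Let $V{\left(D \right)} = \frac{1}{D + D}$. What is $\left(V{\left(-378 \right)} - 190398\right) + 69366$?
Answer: $- \frac{91500193}{756} \approx -1.2103 \cdot 10^{5}$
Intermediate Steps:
$V{\left(D \right)} = \frac{1}{2 D}$
$\left(V{\left(-378 \right)} - 190398\right) + 69366 = \left(\frac{1}{2 \left(-378\right)} - 190398\right) + 69366 = \left(\frac{1}{2} \left(- \frac{1}{378}\right) - 190398\right) + 69366 = \left(- \frac{1}{756} - 190398\right) + 69366 = - \frac{143940889}{756} + 69366 = - \frac{91500193}{756}$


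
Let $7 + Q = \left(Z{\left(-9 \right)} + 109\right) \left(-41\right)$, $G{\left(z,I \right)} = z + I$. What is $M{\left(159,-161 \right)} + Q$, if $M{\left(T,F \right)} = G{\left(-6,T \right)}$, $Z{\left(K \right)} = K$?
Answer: $-3954$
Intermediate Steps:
$G{\left(z,I \right)} = I + z$
$M{\left(T,F \right)} = -6 + T$ ($M{\left(T,F \right)} = T - 6 = -6 + T$)
$Q = -4107$ ($Q = -7 + \left(-9 + 109\right) \left(-41\right) = -7 + 100 \left(-41\right) = -7 - 4100 = -4107$)
$M{\left(159,-161 \right)} + Q = \left(-6 + 159\right) - 4107 = 153 - 4107 = -3954$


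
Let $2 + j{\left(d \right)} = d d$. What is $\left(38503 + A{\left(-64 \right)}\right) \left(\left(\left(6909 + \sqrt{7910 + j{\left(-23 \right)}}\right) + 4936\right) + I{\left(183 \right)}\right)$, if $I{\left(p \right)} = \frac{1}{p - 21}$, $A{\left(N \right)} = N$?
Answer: $\frac{8195583461}{18} + 38439 \sqrt{8437} \approx 4.5884 \cdot 10^{8}$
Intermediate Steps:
$j{\left(d \right)} = -2 + d^{2}$ ($j{\left(d \right)} = -2 + d d = -2 + d^{2}$)
$I{\left(p \right)} = \frac{1}{-21 + p}$
$\left(38503 + A{\left(-64 \right)}\right) \left(\left(\left(6909 + \sqrt{7910 + j{\left(-23 \right)}}\right) + 4936\right) + I{\left(183 \right)}\right) = \left(38503 - 64\right) \left(\left(\left(6909 + \sqrt{7910 - \left(2 - \left(-23\right)^{2}\right)}\right) + 4936\right) + \frac{1}{-21 + 183}\right) = 38439 \left(\left(\left(6909 + \sqrt{7910 + \left(-2 + 529\right)}\right) + 4936\right) + \frac{1}{162}\right) = 38439 \left(\left(\left(6909 + \sqrt{7910 + 527}\right) + 4936\right) + \frac{1}{162}\right) = 38439 \left(\left(\left(6909 + \sqrt{8437}\right) + 4936\right) + \frac{1}{162}\right) = 38439 \left(\left(11845 + \sqrt{8437}\right) + \frac{1}{162}\right) = 38439 \left(\frac{1918891}{162} + \sqrt{8437}\right) = \frac{8195583461}{18} + 38439 \sqrt{8437}$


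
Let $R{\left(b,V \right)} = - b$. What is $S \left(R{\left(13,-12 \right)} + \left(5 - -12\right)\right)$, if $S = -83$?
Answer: $-332$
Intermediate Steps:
$S \left(R{\left(13,-12 \right)} + \left(5 - -12\right)\right) = - 83 \left(\left(-1\right) 13 + \left(5 - -12\right)\right) = - 83 \left(-13 + \left(5 + 12\right)\right) = - 83 \left(-13 + 17\right) = \left(-83\right) 4 = -332$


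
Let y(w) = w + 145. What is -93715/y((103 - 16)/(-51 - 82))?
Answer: -12464095/19198 ≈ -649.24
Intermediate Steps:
y(w) = 145 + w
-93715/y((103 - 16)/(-51 - 82)) = -93715/(145 + (103 - 16)/(-51 - 82)) = -93715/(145 + 87/(-133)) = -93715/(145 + 87*(-1/133)) = -93715/(145 - 87/133) = -93715/19198/133 = -93715*133/19198 = -12464095/19198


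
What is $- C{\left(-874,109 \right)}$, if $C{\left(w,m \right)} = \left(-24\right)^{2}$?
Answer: $-576$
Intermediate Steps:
$C{\left(w,m \right)} = 576$
$- C{\left(-874,109 \right)} = \left(-1\right) 576 = -576$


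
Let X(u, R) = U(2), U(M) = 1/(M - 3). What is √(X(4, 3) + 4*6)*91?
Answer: 91*√23 ≈ 436.42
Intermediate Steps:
U(M) = 1/(-3 + M)
X(u, R) = -1 (X(u, R) = 1/(-3 + 2) = 1/(-1) = -1)
√(X(4, 3) + 4*6)*91 = √(-1 + 4*6)*91 = √(-1 + 24)*91 = √23*91 = 91*√23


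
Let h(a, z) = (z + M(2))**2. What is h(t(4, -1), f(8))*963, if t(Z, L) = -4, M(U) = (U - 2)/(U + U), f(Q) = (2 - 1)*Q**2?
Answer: 3944448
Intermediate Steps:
f(Q) = Q**2 (f(Q) = 1*Q**2 = Q**2)
M(U) = (-2 + U)/(2*U) (M(U) = (-2 + U)/((2*U)) = (-2 + U)*(1/(2*U)) = (-2 + U)/(2*U))
h(a, z) = z**2 (h(a, z) = (z + (1/2)*(-2 + 2)/2)**2 = (z + (1/2)*(1/2)*0)**2 = (z + 0)**2 = z**2)
h(t(4, -1), f(8))*963 = (8**2)**2*963 = 64**2*963 = 4096*963 = 3944448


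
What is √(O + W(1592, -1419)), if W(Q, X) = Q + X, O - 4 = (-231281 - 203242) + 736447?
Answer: √302101 ≈ 549.64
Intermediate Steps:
O = 301928 (O = 4 + ((-231281 - 203242) + 736447) = 4 + (-434523 + 736447) = 4 + 301924 = 301928)
√(O + W(1592, -1419)) = √(301928 + (1592 - 1419)) = √(301928 + 173) = √302101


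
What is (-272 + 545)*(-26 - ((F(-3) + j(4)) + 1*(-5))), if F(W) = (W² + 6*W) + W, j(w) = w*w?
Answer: -6825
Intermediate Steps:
j(w) = w²
F(W) = W² + 7*W
(-272 + 545)*(-26 - ((F(-3) + j(4)) + 1*(-5))) = (-272 + 545)*(-26 - ((-3*(7 - 3) + 4²) + 1*(-5))) = 273*(-26 - ((-3*4 + 16) - 5)) = 273*(-26 - ((-12 + 16) - 5)) = 273*(-26 - (4 - 5)) = 273*(-26 - 1*(-1)) = 273*(-26 + 1) = 273*(-25) = -6825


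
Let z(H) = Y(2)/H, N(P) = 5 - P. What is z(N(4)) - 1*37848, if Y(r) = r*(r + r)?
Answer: -37840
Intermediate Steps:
Y(r) = 2*r² (Y(r) = r*(2*r) = 2*r²)
z(H) = 8/H (z(H) = (2*2²)/H = (2*4)/H = 8/H)
z(N(4)) - 1*37848 = 8/(5 - 1*4) - 1*37848 = 8/(5 - 4) - 37848 = 8/1 - 37848 = 8*1 - 37848 = 8 - 37848 = -37840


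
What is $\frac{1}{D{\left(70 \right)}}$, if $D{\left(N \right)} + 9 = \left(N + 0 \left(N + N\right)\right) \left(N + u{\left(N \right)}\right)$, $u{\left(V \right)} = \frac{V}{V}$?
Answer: $\frac{1}{4961} \approx 0.00020157$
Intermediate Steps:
$u{\left(V \right)} = 1$
$D{\left(N \right)} = -9 + N \left(1 + N\right)$ ($D{\left(N \right)} = -9 + \left(N + 0 \left(N + N\right)\right) \left(N + 1\right) = -9 + \left(N + 0 \cdot 2 N\right) \left(1 + N\right) = -9 + \left(N + 0\right) \left(1 + N\right) = -9 + N \left(1 + N\right)$)
$\frac{1}{D{\left(70 \right)}} = \frac{1}{-9 + 70 + 70^{2}} = \frac{1}{-9 + 70 + 4900} = \frac{1}{4961}$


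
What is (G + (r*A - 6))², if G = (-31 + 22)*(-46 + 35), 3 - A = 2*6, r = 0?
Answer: 8649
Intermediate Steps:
A = -9 (A = 3 - 2*6 = 3 - 1*12 = 3 - 12 = -9)
G = 99 (G = -9*(-11) = 99)
(G + (r*A - 6))² = (99 + (0*(-9) - 6))² = (99 + (0 - 6))² = (99 - 6)² = 93² = 8649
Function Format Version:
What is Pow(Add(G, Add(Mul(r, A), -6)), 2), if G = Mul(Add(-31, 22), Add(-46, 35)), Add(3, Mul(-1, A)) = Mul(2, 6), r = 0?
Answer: 8649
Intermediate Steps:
A = -9 (A = Add(3, Mul(-1, Mul(2, 6))) = Add(3, Mul(-1, 12)) = Add(3, -12) = -9)
G = 99 (G = Mul(-9, -11) = 99)
Pow(Add(G, Add(Mul(r, A), -6)), 2) = Pow(Add(99, Add(Mul(0, -9), -6)), 2) = Pow(Add(99, Add(0, -6)), 2) = Pow(Add(99, -6), 2) = Pow(93, 2) = 8649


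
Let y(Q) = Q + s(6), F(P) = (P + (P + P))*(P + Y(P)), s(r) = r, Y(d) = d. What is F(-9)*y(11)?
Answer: 8262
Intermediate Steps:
F(P) = 6*P² (F(P) = (P + (P + P))*(P + P) = (P + 2*P)*(2*P) = (3*P)*(2*P) = 6*P²)
y(Q) = 6 + Q (y(Q) = Q + 6 = 6 + Q)
F(-9)*y(11) = (6*(-9)²)*(6 + 11) = (6*81)*17 = 486*17 = 8262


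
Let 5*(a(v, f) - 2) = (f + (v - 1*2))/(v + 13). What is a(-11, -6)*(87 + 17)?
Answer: 52/5 ≈ 10.400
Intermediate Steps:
a(v, f) = 2 + (-2 + f + v)/(5*(13 + v)) (a(v, f) = 2 + ((f + (v - 1*2))/(v + 13))/5 = 2 + ((f + (v - 2))/(13 + v))/5 = 2 + ((f + (-2 + v))/(13 + v))/5 = 2 + ((-2 + f + v)/(13 + v))/5 = 2 + (-2 + f + v)/(5*(13 + v)))
a(-11, -6)*(87 + 17) = ((128 - 6 + 11*(-11))/(5*(13 - 11)))*(87 + 17) = ((⅕)*(128 - 6 - 121)/2)*104 = ((⅕)*(½)*1)*104 = (⅒)*104 = 52/5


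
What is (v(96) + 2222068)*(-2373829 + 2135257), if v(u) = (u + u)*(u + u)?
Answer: -538917925104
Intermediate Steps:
v(u) = 4*u² (v(u) = (2*u)*(2*u) = 4*u²)
(v(96) + 2222068)*(-2373829 + 2135257) = (4*96² + 2222068)*(-2373829 + 2135257) = (4*9216 + 2222068)*(-238572) = (36864 + 2222068)*(-238572) = 2258932*(-238572) = -538917925104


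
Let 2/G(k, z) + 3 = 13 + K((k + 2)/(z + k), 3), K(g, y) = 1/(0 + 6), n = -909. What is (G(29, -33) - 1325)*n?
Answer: 73459017/61 ≈ 1.2042e+6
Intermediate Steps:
K(g, y) = 1/6
G(k, z) = 12/61 (G(k, z) = 2/(-3 + (13 + 1/6)) = 2/(-3 + 79/6) = 2/(61/6) = 2*(6/61) = 12/61)
(G(29, -33) - 1325)*n = (12/61 - 1325)*(-909) = -80813/61*(-909) = 73459017/61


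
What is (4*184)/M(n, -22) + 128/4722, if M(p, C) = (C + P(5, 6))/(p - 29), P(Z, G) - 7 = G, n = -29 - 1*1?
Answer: 34174880/7083 ≈ 4824.9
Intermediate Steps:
n = -30 (n = -29 - 1 = -30)
P(Z, G) = 7 + G
M(p, C) = (13 + C)/(-29 + p) (M(p, C) = (C + (7 + 6))/(p - 29) = (C + 13)/(-29 + p) = (13 + C)/(-29 + p))
(4*184)/M(n, -22) + 128/4722 = (4*184)/(((13 - 22)/(-29 - 30))) + 128/4722 = 736/((-9/(-59))) + 128*(1/4722) = 736/((-1/59*(-9))) + 64/2361 = 736/(9/59) + 64/2361 = 736*(59/9) + 64/2361 = 43424/9 + 64/2361 = 34174880/7083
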